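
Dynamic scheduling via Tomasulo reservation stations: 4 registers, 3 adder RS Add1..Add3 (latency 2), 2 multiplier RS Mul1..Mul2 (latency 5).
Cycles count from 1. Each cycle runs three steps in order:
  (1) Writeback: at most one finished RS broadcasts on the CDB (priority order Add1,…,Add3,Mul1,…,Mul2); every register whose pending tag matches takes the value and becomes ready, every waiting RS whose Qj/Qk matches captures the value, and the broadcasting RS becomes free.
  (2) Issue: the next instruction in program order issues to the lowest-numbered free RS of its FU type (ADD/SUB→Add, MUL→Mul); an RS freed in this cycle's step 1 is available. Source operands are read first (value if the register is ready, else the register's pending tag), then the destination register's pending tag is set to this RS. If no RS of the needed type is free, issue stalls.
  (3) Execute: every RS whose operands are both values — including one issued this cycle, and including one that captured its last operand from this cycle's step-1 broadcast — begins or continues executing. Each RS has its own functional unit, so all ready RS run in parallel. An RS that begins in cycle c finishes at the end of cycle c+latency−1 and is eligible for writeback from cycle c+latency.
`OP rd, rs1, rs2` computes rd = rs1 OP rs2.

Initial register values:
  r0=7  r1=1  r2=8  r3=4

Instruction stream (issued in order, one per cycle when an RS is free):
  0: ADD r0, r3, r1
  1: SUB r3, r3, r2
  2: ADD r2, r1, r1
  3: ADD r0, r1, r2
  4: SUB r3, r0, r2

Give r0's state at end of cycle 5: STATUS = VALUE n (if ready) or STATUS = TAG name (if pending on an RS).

STATUS = TAG Add2

c1: issue ADD r0<-Add1 | r0:Add1,r1:1,r2:8,r3:4
c2: issue SUB r3<-Add2 | r0:Add1,r1:1,r2:8,r3:Add2
c3: CDB Add1=5; issue ADD r2<-Add1 | r0:5,r1:1,r2:Add1,r3:Add2
c4: CDB Add2=-4; issue ADD r0<-Add2 | r0:Add2,r1:1,r2:Add1,r3:-4
c5: CDB Add1=2; issue SUB r3<-Add1 | r0:Add2,r1:1,r2:2,r3:Add1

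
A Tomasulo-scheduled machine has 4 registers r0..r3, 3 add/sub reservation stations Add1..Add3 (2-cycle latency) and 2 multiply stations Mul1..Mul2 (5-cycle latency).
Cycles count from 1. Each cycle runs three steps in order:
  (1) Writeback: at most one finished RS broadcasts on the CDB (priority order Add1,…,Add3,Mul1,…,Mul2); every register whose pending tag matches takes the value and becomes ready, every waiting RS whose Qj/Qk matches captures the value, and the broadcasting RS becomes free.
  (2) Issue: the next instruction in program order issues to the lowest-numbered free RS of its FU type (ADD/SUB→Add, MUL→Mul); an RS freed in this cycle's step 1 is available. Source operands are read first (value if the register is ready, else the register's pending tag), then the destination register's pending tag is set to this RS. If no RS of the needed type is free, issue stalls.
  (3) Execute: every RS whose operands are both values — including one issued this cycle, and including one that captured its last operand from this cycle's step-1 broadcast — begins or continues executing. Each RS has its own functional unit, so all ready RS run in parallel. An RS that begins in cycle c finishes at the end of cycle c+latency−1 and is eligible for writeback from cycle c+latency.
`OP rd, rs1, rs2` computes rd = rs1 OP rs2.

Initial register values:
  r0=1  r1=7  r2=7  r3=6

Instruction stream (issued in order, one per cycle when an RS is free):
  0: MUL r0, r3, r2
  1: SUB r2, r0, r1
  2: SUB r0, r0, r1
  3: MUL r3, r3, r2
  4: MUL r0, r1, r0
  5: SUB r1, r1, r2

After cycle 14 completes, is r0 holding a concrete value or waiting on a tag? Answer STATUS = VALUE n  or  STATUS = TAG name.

c1: issue MUL r0<-Mul1 | r0:Mul1,r1:7,r2:7,r3:6
c2: issue SUB r2<-Add1 | r0:Mul1,r1:7,r2:Add1,r3:6
c3: issue SUB r0<-Add2 | r0:Add2,r1:7,r2:Add1,r3:6
c4: issue MUL r3<-Mul2 | r0:Add2,r1:7,r2:Add1,r3:Mul2
c5: stall | r0:Add2,r1:7,r2:Add1,r3:Mul2
c6: CDB Mul1=42; issue MUL r0<-Mul1 | r0:Mul1,r1:7,r2:Add1,r3:Mul2
c7: issue SUB r1<-Add3 | r0:Mul1,r1:Add3,r2:Add1,r3:Mul2
c8: CDB Add1=35 | r0:Mul1,r1:Add3,r2:35,r3:Mul2
c9: CDB Add2=35 | r0:Mul1,r1:Add3,r2:35,r3:Mul2
c10: CDB Add3=-28 | r0:Mul1,r1:-28,r2:35,r3:Mul2
c11: - | r0:Mul1,r1:-28,r2:35,r3:Mul2
c12: - | r0:Mul1,r1:-28,r2:35,r3:Mul2
c13: CDB Mul2=210 | r0:Mul1,r1:-28,r2:35,r3:210
c14: CDB Mul1=245 | r0:245,r1:-28,r2:35,r3:210

STATUS = VALUE 245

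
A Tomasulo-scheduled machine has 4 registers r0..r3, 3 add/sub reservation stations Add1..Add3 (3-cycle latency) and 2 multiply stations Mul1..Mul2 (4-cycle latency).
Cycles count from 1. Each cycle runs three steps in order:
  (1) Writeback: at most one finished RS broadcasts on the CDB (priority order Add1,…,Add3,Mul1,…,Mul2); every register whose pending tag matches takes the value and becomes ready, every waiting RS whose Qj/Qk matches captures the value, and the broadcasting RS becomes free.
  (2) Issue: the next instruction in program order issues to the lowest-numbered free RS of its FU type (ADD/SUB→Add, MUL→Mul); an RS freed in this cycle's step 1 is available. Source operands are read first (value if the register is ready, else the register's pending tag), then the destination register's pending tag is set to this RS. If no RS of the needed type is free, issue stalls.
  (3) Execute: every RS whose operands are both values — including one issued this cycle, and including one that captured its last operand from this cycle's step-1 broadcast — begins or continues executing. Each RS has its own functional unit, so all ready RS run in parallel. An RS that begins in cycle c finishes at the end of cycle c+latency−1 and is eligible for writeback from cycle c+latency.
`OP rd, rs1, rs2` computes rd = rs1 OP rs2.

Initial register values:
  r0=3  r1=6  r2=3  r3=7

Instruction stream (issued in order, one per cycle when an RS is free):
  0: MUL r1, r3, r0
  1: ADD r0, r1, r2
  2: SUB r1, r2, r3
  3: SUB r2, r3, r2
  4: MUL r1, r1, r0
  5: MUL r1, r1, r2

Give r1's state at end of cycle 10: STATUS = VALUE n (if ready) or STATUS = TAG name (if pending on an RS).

STATUS = TAG Mul2

cycle 1: issue MUL r1<-Mul1 // r0:3,r1:Mul1,r2:3,r3:7
cycle 2: issue ADD r0<-Add1 // r0:Add1,r1:Mul1,r2:3,r3:7
cycle 3: issue SUB r1<-Add2 // r0:Add1,r1:Add2,r2:3,r3:7
cycle 4: issue SUB r2<-Add3 // r0:Add1,r1:Add2,r2:Add3,r3:7
cycle 5: CDB Mul1=21; issue MUL r1<-Mul1 // r0:Add1,r1:Mul1,r2:Add3,r3:7
cycle 6: CDB Add2=-4; issue MUL r1<-Mul2 // r0:Add1,r1:Mul2,r2:Add3,r3:7
cycle 7: CDB Add3=4 // r0:Add1,r1:Mul2,r2:4,r3:7
cycle 8: CDB Add1=24 // r0:24,r1:Mul2,r2:4,r3:7
cycle 9: - // r0:24,r1:Mul2,r2:4,r3:7
cycle 10: - // r0:24,r1:Mul2,r2:4,r3:7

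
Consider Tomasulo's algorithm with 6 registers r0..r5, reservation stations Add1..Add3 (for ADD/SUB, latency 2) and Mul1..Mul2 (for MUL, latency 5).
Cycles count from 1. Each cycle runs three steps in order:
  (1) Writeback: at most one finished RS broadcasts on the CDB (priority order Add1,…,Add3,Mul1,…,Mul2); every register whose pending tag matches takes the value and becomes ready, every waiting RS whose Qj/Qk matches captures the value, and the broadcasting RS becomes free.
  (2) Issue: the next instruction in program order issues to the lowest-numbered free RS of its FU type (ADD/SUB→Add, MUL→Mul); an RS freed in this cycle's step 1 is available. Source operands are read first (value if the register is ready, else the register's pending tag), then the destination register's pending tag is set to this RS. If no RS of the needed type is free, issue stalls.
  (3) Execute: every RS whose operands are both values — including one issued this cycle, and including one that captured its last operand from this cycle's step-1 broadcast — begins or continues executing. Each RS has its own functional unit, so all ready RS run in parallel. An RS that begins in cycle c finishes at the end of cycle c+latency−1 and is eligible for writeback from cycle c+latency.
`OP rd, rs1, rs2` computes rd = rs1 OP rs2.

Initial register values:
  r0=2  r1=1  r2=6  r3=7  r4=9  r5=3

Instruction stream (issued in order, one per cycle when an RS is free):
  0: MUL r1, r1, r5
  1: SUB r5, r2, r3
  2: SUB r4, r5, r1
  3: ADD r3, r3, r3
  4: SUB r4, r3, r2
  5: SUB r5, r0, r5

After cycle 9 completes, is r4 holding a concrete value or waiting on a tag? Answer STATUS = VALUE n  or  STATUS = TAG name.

cycle 1: issue MUL r1<-Mul1 // r0:2,r1:Mul1,r2:6,r3:7,r4:9,r5:3
cycle 2: issue SUB r5<-Add1 // r0:2,r1:Mul1,r2:6,r3:7,r4:9,r5:Add1
cycle 3: issue SUB r4<-Add2 // r0:2,r1:Mul1,r2:6,r3:7,r4:Add2,r5:Add1
cycle 4: CDB Add1=-1; issue ADD r3<-Add1 // r0:2,r1:Mul1,r2:6,r3:Add1,r4:Add2,r5:-1
cycle 5: issue SUB r4<-Add3 // r0:2,r1:Mul1,r2:6,r3:Add1,r4:Add3,r5:-1
cycle 6: CDB Add1=14; issue SUB r5<-Add1 // r0:2,r1:Mul1,r2:6,r3:14,r4:Add3,r5:Add1
cycle 7: CDB Mul1=3 // r0:2,r1:3,r2:6,r3:14,r4:Add3,r5:Add1
cycle 8: CDB Add1=3 // r0:2,r1:3,r2:6,r3:14,r4:Add3,r5:3
cycle 9: CDB Add2=-4 // r0:2,r1:3,r2:6,r3:14,r4:Add3,r5:3

STATUS = TAG Add3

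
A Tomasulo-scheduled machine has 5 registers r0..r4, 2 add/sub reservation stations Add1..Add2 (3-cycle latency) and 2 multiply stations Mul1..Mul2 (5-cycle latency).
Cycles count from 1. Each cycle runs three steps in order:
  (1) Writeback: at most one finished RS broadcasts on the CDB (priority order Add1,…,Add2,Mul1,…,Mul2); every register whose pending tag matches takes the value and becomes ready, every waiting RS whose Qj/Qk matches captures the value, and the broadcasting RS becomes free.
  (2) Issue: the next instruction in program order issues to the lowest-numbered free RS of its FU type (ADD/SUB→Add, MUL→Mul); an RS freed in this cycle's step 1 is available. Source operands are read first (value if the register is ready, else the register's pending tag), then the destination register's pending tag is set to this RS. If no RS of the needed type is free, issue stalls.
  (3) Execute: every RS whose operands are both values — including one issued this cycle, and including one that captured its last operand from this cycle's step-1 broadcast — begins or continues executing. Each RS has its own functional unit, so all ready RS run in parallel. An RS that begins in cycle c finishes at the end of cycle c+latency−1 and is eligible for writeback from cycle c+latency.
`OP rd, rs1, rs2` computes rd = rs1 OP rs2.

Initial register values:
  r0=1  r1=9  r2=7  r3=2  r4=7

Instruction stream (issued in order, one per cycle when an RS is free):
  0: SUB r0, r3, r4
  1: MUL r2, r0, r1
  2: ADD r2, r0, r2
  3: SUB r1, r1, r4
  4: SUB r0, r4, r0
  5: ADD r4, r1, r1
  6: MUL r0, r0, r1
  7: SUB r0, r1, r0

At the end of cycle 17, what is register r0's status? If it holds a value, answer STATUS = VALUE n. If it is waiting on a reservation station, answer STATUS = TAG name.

cycle 1: issue SUB r0<-Add1 // r0:Add1,r1:9,r2:7,r3:2,r4:7
cycle 2: issue MUL r2<-Mul1 // r0:Add1,r1:9,r2:Mul1,r3:2,r4:7
cycle 3: issue ADD r2<-Add2 // r0:Add1,r1:9,r2:Add2,r3:2,r4:7
cycle 4: CDB Add1=-5; issue SUB r1<-Add1 // r0:-5,r1:Add1,r2:Add2,r3:2,r4:7
cycle 5: stall // r0:-5,r1:Add1,r2:Add2,r3:2,r4:7
cycle 6: stall // r0:-5,r1:Add1,r2:Add2,r3:2,r4:7
cycle 7: CDB Add1=2; issue SUB r0<-Add1 // r0:Add1,r1:2,r2:Add2,r3:2,r4:7
cycle 8: stall // r0:Add1,r1:2,r2:Add2,r3:2,r4:7
cycle 9: CDB Mul1=-45; stall // r0:Add1,r1:2,r2:Add2,r3:2,r4:7
cycle 10: CDB Add1=12; issue ADD r4<-Add1 // r0:12,r1:2,r2:Add2,r3:2,r4:Add1
cycle 11: issue MUL r0<-Mul1 // r0:Mul1,r1:2,r2:Add2,r3:2,r4:Add1
cycle 12: CDB Add2=-50; issue SUB r0<-Add2 // r0:Add2,r1:2,r2:-50,r3:2,r4:Add1
cycle 13: CDB Add1=4 // r0:Add2,r1:2,r2:-50,r3:2,r4:4
cycle 14: - // r0:Add2,r1:2,r2:-50,r3:2,r4:4
cycle 15: - // r0:Add2,r1:2,r2:-50,r3:2,r4:4
cycle 16: CDB Mul1=24 // r0:Add2,r1:2,r2:-50,r3:2,r4:4
cycle 17: - // r0:Add2,r1:2,r2:-50,r3:2,r4:4

STATUS = TAG Add2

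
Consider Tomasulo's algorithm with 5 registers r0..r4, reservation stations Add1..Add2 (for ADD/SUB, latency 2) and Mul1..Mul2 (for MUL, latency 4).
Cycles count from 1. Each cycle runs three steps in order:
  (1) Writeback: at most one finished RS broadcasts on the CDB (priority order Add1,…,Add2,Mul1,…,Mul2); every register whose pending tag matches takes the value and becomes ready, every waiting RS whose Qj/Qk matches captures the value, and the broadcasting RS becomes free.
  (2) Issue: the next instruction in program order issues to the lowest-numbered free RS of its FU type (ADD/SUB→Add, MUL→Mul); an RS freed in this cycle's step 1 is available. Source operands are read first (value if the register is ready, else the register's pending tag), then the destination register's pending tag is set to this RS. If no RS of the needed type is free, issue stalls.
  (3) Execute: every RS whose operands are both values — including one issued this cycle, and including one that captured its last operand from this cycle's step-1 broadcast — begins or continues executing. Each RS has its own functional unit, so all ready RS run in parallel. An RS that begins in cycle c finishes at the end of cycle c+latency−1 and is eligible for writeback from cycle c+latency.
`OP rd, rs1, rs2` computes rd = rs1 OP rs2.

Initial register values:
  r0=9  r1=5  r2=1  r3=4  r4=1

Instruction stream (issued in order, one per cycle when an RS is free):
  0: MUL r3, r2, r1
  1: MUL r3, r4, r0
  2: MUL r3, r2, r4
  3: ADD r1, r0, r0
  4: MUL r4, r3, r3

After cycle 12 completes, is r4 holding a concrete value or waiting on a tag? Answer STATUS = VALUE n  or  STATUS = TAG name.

c1: issue MUL r3<-Mul1 | r0:9,r1:5,r2:1,r3:Mul1,r4:1
c2: issue MUL r3<-Mul2 | r0:9,r1:5,r2:1,r3:Mul2,r4:1
c3: stall | r0:9,r1:5,r2:1,r3:Mul2,r4:1
c4: stall | r0:9,r1:5,r2:1,r3:Mul2,r4:1
c5: CDB Mul1=5; issue MUL r3<-Mul1 | r0:9,r1:5,r2:1,r3:Mul1,r4:1
c6: CDB Mul2=9; issue ADD r1<-Add1 | r0:9,r1:Add1,r2:1,r3:Mul1,r4:1
c7: issue MUL r4<-Mul2 | r0:9,r1:Add1,r2:1,r3:Mul1,r4:Mul2
c8: CDB Add1=18 | r0:9,r1:18,r2:1,r3:Mul1,r4:Mul2
c9: CDB Mul1=1 | r0:9,r1:18,r2:1,r3:1,r4:Mul2
c10: - | r0:9,r1:18,r2:1,r3:1,r4:Mul2
c11: - | r0:9,r1:18,r2:1,r3:1,r4:Mul2
c12: - | r0:9,r1:18,r2:1,r3:1,r4:Mul2

STATUS = TAG Mul2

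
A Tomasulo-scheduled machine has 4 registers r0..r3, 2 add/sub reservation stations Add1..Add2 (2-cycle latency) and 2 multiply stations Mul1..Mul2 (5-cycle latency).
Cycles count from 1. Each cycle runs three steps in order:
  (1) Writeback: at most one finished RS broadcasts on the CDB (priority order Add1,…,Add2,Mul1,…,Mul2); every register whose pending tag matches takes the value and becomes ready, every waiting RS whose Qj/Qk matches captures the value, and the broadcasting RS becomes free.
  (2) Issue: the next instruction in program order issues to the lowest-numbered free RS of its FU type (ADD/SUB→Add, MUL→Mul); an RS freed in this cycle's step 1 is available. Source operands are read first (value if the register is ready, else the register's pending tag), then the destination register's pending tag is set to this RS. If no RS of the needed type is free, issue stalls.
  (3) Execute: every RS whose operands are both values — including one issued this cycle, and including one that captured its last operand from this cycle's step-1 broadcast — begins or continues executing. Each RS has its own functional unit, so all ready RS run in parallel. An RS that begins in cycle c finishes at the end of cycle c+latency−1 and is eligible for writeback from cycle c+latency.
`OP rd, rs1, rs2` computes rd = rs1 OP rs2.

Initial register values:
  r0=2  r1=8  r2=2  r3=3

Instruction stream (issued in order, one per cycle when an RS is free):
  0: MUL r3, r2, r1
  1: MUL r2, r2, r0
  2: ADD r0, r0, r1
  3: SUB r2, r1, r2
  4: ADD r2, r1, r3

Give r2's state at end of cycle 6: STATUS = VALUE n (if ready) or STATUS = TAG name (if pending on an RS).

c1: issue MUL r3<-Mul1 | r0:2,r1:8,r2:2,r3:Mul1
c2: issue MUL r2<-Mul2 | r0:2,r1:8,r2:Mul2,r3:Mul1
c3: issue ADD r0<-Add1 | r0:Add1,r1:8,r2:Mul2,r3:Mul1
c4: issue SUB r2<-Add2 | r0:Add1,r1:8,r2:Add2,r3:Mul1
c5: CDB Add1=10; issue ADD r2<-Add1 | r0:10,r1:8,r2:Add1,r3:Mul1
c6: CDB Mul1=16 | r0:10,r1:8,r2:Add1,r3:16

STATUS = TAG Add1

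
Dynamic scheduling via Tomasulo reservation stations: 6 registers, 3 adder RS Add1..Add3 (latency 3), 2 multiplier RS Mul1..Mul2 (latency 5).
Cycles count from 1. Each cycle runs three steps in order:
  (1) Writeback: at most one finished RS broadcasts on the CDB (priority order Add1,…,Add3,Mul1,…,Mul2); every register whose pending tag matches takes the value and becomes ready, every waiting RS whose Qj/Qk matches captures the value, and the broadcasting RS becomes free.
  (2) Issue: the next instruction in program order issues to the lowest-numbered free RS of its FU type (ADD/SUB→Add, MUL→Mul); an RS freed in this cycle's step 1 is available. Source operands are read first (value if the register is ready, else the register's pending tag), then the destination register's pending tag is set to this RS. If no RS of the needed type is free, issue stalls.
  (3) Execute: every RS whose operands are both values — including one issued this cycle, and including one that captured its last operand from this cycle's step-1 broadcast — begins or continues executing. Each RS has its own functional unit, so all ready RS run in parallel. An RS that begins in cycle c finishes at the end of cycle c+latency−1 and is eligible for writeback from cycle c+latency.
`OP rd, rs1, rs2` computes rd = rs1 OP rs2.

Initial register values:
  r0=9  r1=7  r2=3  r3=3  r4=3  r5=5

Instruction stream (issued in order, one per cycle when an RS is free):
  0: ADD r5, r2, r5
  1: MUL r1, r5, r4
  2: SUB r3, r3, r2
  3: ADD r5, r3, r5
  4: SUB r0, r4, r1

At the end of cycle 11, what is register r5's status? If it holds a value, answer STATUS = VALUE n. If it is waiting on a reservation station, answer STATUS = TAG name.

STATUS = VALUE 8

cycle 1: issue ADD r5<-Add1 // r0:9,r1:7,r2:3,r3:3,r4:3,r5:Add1
cycle 2: issue MUL r1<-Mul1 // r0:9,r1:Mul1,r2:3,r3:3,r4:3,r5:Add1
cycle 3: issue SUB r3<-Add2 // r0:9,r1:Mul1,r2:3,r3:Add2,r4:3,r5:Add1
cycle 4: CDB Add1=8; issue ADD r5<-Add1 // r0:9,r1:Mul1,r2:3,r3:Add2,r4:3,r5:Add1
cycle 5: issue SUB r0<-Add3 // r0:Add3,r1:Mul1,r2:3,r3:Add2,r4:3,r5:Add1
cycle 6: CDB Add2=0 // r0:Add3,r1:Mul1,r2:3,r3:0,r4:3,r5:Add1
cycle 7: - // r0:Add3,r1:Mul1,r2:3,r3:0,r4:3,r5:Add1
cycle 8: - // r0:Add3,r1:Mul1,r2:3,r3:0,r4:3,r5:Add1
cycle 9: CDB Add1=8 // r0:Add3,r1:Mul1,r2:3,r3:0,r4:3,r5:8
cycle 10: CDB Mul1=24 // r0:Add3,r1:24,r2:3,r3:0,r4:3,r5:8
cycle 11: - // r0:Add3,r1:24,r2:3,r3:0,r4:3,r5:8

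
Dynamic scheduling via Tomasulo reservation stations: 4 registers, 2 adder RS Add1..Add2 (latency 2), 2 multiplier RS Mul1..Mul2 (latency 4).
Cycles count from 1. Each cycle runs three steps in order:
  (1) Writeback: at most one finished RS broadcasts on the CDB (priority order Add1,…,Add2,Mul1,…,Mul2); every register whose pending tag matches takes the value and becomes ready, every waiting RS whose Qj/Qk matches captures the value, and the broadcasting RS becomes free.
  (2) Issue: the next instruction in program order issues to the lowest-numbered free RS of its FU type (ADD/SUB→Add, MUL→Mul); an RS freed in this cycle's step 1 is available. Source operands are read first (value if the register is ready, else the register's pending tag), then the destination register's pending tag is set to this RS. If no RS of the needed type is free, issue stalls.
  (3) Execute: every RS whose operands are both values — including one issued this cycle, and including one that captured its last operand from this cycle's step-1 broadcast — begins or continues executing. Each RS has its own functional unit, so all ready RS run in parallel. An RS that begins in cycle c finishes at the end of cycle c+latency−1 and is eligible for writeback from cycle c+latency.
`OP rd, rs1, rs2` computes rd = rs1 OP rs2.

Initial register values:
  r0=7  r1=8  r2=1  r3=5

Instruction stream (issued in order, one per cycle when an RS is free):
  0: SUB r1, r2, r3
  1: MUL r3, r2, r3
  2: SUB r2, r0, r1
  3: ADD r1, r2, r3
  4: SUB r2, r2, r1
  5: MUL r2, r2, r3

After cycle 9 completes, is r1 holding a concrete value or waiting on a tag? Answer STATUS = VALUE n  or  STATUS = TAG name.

c1: issue SUB r1<-Add1 | r0:7,r1:Add1,r2:1,r3:5
c2: issue MUL r3<-Mul1 | r0:7,r1:Add1,r2:1,r3:Mul1
c3: CDB Add1=-4; issue SUB r2<-Add1 | r0:7,r1:-4,r2:Add1,r3:Mul1
c4: issue ADD r1<-Add2 | r0:7,r1:Add2,r2:Add1,r3:Mul1
c5: CDB Add1=11; issue SUB r2<-Add1 | r0:7,r1:Add2,r2:Add1,r3:Mul1
c6: CDB Mul1=5; issue MUL r2<-Mul1 | r0:7,r1:Add2,r2:Mul1,r3:5
c7: - | r0:7,r1:Add2,r2:Mul1,r3:5
c8: CDB Add2=16 | r0:7,r1:16,r2:Mul1,r3:5
c9: - | r0:7,r1:16,r2:Mul1,r3:5

STATUS = VALUE 16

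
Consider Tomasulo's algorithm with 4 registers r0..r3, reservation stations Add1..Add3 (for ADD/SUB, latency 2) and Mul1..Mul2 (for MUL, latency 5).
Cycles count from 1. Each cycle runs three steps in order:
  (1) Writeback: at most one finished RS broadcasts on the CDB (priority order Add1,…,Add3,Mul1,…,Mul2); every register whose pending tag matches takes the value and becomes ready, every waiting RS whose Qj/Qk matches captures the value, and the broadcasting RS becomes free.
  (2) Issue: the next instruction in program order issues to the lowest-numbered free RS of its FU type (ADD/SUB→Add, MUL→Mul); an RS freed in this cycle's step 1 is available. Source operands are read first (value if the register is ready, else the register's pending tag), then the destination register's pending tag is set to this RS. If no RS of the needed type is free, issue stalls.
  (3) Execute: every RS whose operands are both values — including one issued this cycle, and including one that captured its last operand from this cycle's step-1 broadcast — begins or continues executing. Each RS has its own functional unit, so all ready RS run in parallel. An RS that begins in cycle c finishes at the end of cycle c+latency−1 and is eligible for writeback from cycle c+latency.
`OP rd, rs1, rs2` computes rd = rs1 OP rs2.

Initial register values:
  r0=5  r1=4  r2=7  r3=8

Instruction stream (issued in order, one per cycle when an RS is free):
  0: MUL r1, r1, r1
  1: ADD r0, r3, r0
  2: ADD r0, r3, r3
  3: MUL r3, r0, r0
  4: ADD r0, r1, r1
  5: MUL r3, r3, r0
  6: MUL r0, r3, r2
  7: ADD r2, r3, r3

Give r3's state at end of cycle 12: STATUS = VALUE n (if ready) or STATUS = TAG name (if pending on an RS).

STATUS = TAG Mul1

cycle 1: issue MUL r1<-Mul1 // r0:5,r1:Mul1,r2:7,r3:8
cycle 2: issue ADD r0<-Add1 // r0:Add1,r1:Mul1,r2:7,r3:8
cycle 3: issue ADD r0<-Add2 // r0:Add2,r1:Mul1,r2:7,r3:8
cycle 4: CDB Add1=13; issue MUL r3<-Mul2 // r0:Add2,r1:Mul1,r2:7,r3:Mul2
cycle 5: CDB Add2=16; issue ADD r0<-Add1 // r0:Add1,r1:Mul1,r2:7,r3:Mul2
cycle 6: CDB Mul1=16; issue MUL r3<-Mul1 // r0:Add1,r1:16,r2:7,r3:Mul1
cycle 7: stall // r0:Add1,r1:16,r2:7,r3:Mul1
cycle 8: CDB Add1=32; stall // r0:32,r1:16,r2:7,r3:Mul1
cycle 9: stall // r0:32,r1:16,r2:7,r3:Mul1
cycle 10: CDB Mul2=256; issue MUL r0<-Mul2 // r0:Mul2,r1:16,r2:7,r3:Mul1
cycle 11: issue ADD r2<-Add1 // r0:Mul2,r1:16,r2:Add1,r3:Mul1
cycle 12: - // r0:Mul2,r1:16,r2:Add1,r3:Mul1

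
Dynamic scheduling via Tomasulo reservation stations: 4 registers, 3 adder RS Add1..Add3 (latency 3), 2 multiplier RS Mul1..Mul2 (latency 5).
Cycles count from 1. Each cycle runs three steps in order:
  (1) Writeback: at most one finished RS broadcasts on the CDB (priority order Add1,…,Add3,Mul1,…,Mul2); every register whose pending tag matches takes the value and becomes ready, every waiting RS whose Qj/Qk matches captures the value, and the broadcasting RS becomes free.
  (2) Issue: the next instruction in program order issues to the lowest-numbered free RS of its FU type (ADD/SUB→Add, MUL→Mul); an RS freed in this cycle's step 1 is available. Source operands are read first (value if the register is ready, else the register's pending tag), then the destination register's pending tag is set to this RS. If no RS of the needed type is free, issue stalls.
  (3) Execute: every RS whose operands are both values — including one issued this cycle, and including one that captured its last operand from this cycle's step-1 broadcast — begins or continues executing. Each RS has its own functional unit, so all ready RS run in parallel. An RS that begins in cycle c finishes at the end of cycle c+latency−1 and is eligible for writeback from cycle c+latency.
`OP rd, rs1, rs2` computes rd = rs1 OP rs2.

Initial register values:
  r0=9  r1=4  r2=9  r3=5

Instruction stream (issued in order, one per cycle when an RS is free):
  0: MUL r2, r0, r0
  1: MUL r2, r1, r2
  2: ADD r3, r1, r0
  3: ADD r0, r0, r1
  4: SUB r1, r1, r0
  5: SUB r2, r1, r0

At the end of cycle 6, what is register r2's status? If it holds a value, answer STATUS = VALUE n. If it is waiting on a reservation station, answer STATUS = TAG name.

cycle 1: issue MUL r2<-Mul1 // r0:9,r1:4,r2:Mul1,r3:5
cycle 2: issue MUL r2<-Mul2 // r0:9,r1:4,r2:Mul2,r3:5
cycle 3: issue ADD r3<-Add1 // r0:9,r1:4,r2:Mul2,r3:Add1
cycle 4: issue ADD r0<-Add2 // r0:Add2,r1:4,r2:Mul2,r3:Add1
cycle 5: issue SUB r1<-Add3 // r0:Add2,r1:Add3,r2:Mul2,r3:Add1
cycle 6: CDB Add1=13; issue SUB r2<-Add1 // r0:Add2,r1:Add3,r2:Add1,r3:13

STATUS = TAG Add1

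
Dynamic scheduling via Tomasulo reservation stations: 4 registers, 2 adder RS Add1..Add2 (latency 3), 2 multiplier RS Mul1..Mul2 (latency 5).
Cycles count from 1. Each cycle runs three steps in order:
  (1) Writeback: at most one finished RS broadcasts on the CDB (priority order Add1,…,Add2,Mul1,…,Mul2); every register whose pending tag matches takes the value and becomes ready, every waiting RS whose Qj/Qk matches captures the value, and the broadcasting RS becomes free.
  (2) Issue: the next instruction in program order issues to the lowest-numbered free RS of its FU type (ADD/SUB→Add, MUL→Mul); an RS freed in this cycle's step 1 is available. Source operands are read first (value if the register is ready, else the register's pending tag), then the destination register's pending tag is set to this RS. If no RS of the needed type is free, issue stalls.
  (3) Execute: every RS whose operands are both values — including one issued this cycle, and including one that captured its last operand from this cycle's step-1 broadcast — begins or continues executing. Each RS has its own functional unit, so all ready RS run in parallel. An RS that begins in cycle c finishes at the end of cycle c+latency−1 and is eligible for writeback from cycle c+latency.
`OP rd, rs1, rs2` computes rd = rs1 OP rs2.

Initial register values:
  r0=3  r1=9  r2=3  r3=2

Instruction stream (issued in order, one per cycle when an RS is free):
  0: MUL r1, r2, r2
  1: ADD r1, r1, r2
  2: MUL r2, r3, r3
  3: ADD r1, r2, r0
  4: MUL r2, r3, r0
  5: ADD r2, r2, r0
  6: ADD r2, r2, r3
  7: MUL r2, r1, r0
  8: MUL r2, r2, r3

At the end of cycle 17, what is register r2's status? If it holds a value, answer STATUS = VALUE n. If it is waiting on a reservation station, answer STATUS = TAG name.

STATUS = TAG Mul2

c1: issue MUL r1<-Mul1 | r0:3,r1:Mul1,r2:3,r3:2
c2: issue ADD r1<-Add1 | r0:3,r1:Add1,r2:3,r3:2
c3: issue MUL r2<-Mul2 | r0:3,r1:Add1,r2:Mul2,r3:2
c4: issue ADD r1<-Add2 | r0:3,r1:Add2,r2:Mul2,r3:2
c5: stall | r0:3,r1:Add2,r2:Mul2,r3:2
c6: CDB Mul1=9; issue MUL r2<-Mul1 | r0:3,r1:Add2,r2:Mul1,r3:2
c7: stall | r0:3,r1:Add2,r2:Mul1,r3:2
c8: CDB Mul2=4; stall | r0:3,r1:Add2,r2:Mul1,r3:2
c9: CDB Add1=12; issue ADD r2<-Add1 | r0:3,r1:Add2,r2:Add1,r3:2
c10: stall | r0:3,r1:Add2,r2:Add1,r3:2
c11: CDB Add2=7; issue ADD r2<-Add2 | r0:3,r1:7,r2:Add2,r3:2
c12: CDB Mul1=6; issue MUL r2<-Mul1 | r0:3,r1:7,r2:Mul1,r3:2
c13: issue MUL r2<-Mul2 | r0:3,r1:7,r2:Mul2,r3:2
c14: - | r0:3,r1:7,r2:Mul2,r3:2
c15: CDB Add1=9 | r0:3,r1:7,r2:Mul2,r3:2
c16: - | r0:3,r1:7,r2:Mul2,r3:2
c17: CDB Mul1=21 | r0:3,r1:7,r2:Mul2,r3:2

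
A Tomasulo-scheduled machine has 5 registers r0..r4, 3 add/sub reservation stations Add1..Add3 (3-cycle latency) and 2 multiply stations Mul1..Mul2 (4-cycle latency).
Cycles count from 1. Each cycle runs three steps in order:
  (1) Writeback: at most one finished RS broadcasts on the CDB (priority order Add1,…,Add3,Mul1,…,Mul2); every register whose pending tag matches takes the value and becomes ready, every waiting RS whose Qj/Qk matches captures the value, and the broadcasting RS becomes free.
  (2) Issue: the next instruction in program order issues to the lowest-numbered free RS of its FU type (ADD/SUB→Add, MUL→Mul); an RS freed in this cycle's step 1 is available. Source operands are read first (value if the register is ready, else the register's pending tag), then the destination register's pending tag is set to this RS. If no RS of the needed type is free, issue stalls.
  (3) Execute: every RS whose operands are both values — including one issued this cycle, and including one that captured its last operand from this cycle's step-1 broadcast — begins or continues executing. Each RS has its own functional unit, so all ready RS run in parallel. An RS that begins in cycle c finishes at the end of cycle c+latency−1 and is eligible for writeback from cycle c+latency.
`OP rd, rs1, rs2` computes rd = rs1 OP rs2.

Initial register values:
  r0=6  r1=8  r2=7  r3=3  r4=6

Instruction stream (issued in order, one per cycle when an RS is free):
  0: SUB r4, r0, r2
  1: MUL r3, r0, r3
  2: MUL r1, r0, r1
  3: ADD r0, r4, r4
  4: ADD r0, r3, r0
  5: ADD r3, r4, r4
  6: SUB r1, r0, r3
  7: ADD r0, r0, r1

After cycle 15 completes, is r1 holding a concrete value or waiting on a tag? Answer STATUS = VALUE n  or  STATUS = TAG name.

c1: issue SUB r4<-Add1 | r0:6,r1:8,r2:7,r3:3,r4:Add1
c2: issue MUL r3<-Mul1 | r0:6,r1:8,r2:7,r3:Mul1,r4:Add1
c3: issue MUL r1<-Mul2 | r0:6,r1:Mul2,r2:7,r3:Mul1,r4:Add1
c4: CDB Add1=-1; issue ADD r0<-Add1 | r0:Add1,r1:Mul2,r2:7,r3:Mul1,r4:-1
c5: issue ADD r0<-Add2 | r0:Add2,r1:Mul2,r2:7,r3:Mul1,r4:-1
c6: CDB Mul1=18; issue ADD r3<-Add3 | r0:Add2,r1:Mul2,r2:7,r3:Add3,r4:-1
c7: CDB Add1=-2; issue SUB r1<-Add1 | r0:Add2,r1:Add1,r2:7,r3:Add3,r4:-1
c8: CDB Mul2=48; stall | r0:Add2,r1:Add1,r2:7,r3:Add3,r4:-1
c9: CDB Add3=-2; issue ADD r0<-Add3 | r0:Add3,r1:Add1,r2:7,r3:-2,r4:-1
c10: CDB Add2=16 | r0:Add3,r1:Add1,r2:7,r3:-2,r4:-1
c11: - | r0:Add3,r1:Add1,r2:7,r3:-2,r4:-1
c12: - | r0:Add3,r1:Add1,r2:7,r3:-2,r4:-1
c13: CDB Add1=18 | r0:Add3,r1:18,r2:7,r3:-2,r4:-1
c14: - | r0:Add3,r1:18,r2:7,r3:-2,r4:-1
c15: - | r0:Add3,r1:18,r2:7,r3:-2,r4:-1

STATUS = VALUE 18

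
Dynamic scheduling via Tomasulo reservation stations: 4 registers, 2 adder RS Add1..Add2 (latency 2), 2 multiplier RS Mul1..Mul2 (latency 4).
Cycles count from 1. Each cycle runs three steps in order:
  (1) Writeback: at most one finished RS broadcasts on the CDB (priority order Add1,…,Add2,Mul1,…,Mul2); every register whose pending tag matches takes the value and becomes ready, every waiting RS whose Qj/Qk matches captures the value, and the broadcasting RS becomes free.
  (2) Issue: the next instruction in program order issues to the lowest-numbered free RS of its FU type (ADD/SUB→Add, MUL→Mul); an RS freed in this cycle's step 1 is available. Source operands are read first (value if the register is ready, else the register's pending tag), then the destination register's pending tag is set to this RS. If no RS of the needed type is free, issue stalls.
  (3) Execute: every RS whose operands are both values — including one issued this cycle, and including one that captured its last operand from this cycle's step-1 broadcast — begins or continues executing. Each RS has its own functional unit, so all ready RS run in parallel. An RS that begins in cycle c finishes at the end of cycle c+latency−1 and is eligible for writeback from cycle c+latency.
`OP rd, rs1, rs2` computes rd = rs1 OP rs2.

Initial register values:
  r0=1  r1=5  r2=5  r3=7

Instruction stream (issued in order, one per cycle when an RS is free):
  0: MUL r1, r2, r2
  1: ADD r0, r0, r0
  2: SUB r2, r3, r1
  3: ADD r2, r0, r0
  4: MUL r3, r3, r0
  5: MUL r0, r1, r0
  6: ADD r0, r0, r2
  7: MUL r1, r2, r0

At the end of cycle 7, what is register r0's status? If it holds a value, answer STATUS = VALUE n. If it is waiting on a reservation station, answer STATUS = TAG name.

STATUS = TAG Add1

  c1: issue MUL r1<-Mul1  regs: r0:1,r1:Mul1,r2:5,r3:7
  c2: issue ADD r0<-Add1  regs: r0:Add1,r1:Mul1,r2:5,r3:7
  c3: issue SUB r2<-Add2  regs: r0:Add1,r1:Mul1,r2:Add2,r3:7
  c4: CDB Add1=2; issue ADD r2<-Add1  regs: r0:2,r1:Mul1,r2:Add1,r3:7
  c5: CDB Mul1=25; issue MUL r3<-Mul1  regs: r0:2,r1:25,r2:Add1,r3:Mul1
  c6: CDB Add1=4; issue MUL r0<-Mul2  regs: r0:Mul2,r1:25,r2:4,r3:Mul1
  c7: CDB Add2=-18; issue ADD r0<-Add1  regs: r0:Add1,r1:25,r2:4,r3:Mul1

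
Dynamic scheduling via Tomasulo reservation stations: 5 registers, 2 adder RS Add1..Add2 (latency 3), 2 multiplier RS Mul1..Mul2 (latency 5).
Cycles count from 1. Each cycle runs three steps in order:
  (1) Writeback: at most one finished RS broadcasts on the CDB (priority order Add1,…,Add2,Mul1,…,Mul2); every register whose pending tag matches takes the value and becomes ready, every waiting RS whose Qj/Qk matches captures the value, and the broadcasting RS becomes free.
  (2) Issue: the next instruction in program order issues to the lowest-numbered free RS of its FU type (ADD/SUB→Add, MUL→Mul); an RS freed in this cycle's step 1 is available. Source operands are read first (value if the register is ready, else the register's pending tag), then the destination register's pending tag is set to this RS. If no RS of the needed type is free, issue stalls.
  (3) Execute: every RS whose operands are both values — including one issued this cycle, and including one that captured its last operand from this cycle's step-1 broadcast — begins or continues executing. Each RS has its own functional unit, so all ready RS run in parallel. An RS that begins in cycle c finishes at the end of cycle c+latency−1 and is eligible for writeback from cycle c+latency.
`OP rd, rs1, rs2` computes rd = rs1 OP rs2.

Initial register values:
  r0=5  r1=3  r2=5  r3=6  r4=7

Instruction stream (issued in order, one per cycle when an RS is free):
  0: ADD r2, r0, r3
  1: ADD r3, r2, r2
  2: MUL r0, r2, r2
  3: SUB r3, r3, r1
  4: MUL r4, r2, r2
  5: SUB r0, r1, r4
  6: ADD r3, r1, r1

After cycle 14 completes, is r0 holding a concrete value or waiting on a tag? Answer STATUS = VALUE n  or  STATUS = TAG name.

cycle 1: issue ADD r2<-Add1 // r0:5,r1:3,r2:Add1,r3:6,r4:7
cycle 2: issue ADD r3<-Add2 // r0:5,r1:3,r2:Add1,r3:Add2,r4:7
cycle 3: issue MUL r0<-Mul1 // r0:Mul1,r1:3,r2:Add1,r3:Add2,r4:7
cycle 4: CDB Add1=11; issue SUB r3<-Add1 // r0:Mul1,r1:3,r2:11,r3:Add1,r4:7
cycle 5: issue MUL r4<-Mul2 // r0:Mul1,r1:3,r2:11,r3:Add1,r4:Mul2
cycle 6: stall // r0:Mul1,r1:3,r2:11,r3:Add1,r4:Mul2
cycle 7: CDB Add2=22; issue SUB r0<-Add2 // r0:Add2,r1:3,r2:11,r3:Add1,r4:Mul2
cycle 8: stall // r0:Add2,r1:3,r2:11,r3:Add1,r4:Mul2
cycle 9: CDB Mul1=121; stall // r0:Add2,r1:3,r2:11,r3:Add1,r4:Mul2
cycle 10: CDB Add1=19; issue ADD r3<-Add1 // r0:Add2,r1:3,r2:11,r3:Add1,r4:Mul2
cycle 11: CDB Mul2=121 // r0:Add2,r1:3,r2:11,r3:Add1,r4:121
cycle 12: - // r0:Add2,r1:3,r2:11,r3:Add1,r4:121
cycle 13: CDB Add1=6 // r0:Add2,r1:3,r2:11,r3:6,r4:121
cycle 14: CDB Add2=-118 // r0:-118,r1:3,r2:11,r3:6,r4:121

STATUS = VALUE -118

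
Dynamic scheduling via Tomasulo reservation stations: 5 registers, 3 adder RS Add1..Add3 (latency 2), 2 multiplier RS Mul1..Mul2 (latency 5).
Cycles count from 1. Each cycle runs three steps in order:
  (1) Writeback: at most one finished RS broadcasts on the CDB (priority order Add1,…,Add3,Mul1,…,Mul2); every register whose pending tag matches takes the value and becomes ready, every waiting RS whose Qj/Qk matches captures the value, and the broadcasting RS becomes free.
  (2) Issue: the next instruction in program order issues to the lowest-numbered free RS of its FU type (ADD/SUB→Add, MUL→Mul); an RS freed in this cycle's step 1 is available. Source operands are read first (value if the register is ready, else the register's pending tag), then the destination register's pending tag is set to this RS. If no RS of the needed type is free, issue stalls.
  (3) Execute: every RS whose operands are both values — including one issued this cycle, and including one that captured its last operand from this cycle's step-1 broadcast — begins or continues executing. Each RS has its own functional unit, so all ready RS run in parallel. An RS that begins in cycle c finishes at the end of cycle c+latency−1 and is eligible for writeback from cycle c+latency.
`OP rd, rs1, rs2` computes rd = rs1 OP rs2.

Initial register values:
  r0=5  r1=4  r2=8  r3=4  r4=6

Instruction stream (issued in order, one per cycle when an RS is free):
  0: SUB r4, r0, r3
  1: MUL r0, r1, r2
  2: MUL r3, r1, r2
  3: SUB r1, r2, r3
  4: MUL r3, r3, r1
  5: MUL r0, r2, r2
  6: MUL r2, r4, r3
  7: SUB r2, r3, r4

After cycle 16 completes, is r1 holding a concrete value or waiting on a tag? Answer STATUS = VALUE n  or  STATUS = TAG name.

STATUS = VALUE -24

  c1: issue SUB r4<-Add1  regs: r0:5,r1:4,r2:8,r3:4,r4:Add1
  c2: issue MUL r0<-Mul1  regs: r0:Mul1,r1:4,r2:8,r3:4,r4:Add1
  c3: CDB Add1=1; issue MUL r3<-Mul2  regs: r0:Mul1,r1:4,r2:8,r3:Mul2,r4:1
  c4: issue SUB r1<-Add1  regs: r0:Mul1,r1:Add1,r2:8,r3:Mul2,r4:1
  c5: stall  regs: r0:Mul1,r1:Add1,r2:8,r3:Mul2,r4:1
  c6: stall  regs: r0:Mul1,r1:Add1,r2:8,r3:Mul2,r4:1
  c7: CDB Mul1=32; issue MUL r3<-Mul1  regs: r0:32,r1:Add1,r2:8,r3:Mul1,r4:1
  c8: CDB Mul2=32; issue MUL r0<-Mul2  regs: r0:Mul2,r1:Add1,r2:8,r3:Mul1,r4:1
  c9: stall  regs: r0:Mul2,r1:Add1,r2:8,r3:Mul1,r4:1
  c10: CDB Add1=-24; stall  regs: r0:Mul2,r1:-24,r2:8,r3:Mul1,r4:1
  c11: stall  regs: r0:Mul2,r1:-24,r2:8,r3:Mul1,r4:1
  c12: stall  regs: r0:Mul2,r1:-24,r2:8,r3:Mul1,r4:1
  c13: CDB Mul2=64; issue MUL r2<-Mul2  regs: r0:64,r1:-24,r2:Mul2,r3:Mul1,r4:1
  c14: issue SUB r2<-Add1  regs: r0:64,r1:-24,r2:Add1,r3:Mul1,r4:1
  c15: CDB Mul1=-768  regs: r0:64,r1:-24,r2:Add1,r3:-768,r4:1
  c16: -  regs: r0:64,r1:-24,r2:Add1,r3:-768,r4:1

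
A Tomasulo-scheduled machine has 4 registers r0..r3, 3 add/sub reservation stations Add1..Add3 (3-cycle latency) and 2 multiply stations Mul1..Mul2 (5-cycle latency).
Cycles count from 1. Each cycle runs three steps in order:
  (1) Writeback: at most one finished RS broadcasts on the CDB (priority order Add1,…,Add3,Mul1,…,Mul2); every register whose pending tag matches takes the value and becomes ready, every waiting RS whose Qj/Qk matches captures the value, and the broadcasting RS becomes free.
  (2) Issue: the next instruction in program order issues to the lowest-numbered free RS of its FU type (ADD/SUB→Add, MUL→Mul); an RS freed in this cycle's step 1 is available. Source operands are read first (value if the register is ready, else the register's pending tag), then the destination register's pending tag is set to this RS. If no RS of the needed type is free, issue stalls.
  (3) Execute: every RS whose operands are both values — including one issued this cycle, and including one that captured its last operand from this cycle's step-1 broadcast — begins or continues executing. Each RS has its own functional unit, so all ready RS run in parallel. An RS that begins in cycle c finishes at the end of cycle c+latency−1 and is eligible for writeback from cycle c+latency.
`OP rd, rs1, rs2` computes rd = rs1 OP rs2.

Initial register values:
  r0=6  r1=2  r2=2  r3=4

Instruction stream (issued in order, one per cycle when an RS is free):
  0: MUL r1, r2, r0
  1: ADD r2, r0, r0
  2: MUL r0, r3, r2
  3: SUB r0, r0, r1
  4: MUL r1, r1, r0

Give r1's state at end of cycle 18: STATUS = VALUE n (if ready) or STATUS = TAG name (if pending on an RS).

cycle 1: issue MUL r1<-Mul1 // r0:6,r1:Mul1,r2:2,r3:4
cycle 2: issue ADD r2<-Add1 // r0:6,r1:Mul1,r2:Add1,r3:4
cycle 3: issue MUL r0<-Mul2 // r0:Mul2,r1:Mul1,r2:Add1,r3:4
cycle 4: issue SUB r0<-Add2 // r0:Add2,r1:Mul1,r2:Add1,r3:4
cycle 5: CDB Add1=12; stall // r0:Add2,r1:Mul1,r2:12,r3:4
cycle 6: CDB Mul1=12; issue MUL r1<-Mul1 // r0:Add2,r1:Mul1,r2:12,r3:4
cycle 7: - // r0:Add2,r1:Mul1,r2:12,r3:4
cycle 8: - // r0:Add2,r1:Mul1,r2:12,r3:4
cycle 9: - // r0:Add2,r1:Mul1,r2:12,r3:4
cycle 10: CDB Mul2=48 // r0:Add2,r1:Mul1,r2:12,r3:4
cycle 11: - // r0:Add2,r1:Mul1,r2:12,r3:4
cycle 12: - // r0:Add2,r1:Mul1,r2:12,r3:4
cycle 13: CDB Add2=36 // r0:36,r1:Mul1,r2:12,r3:4
cycle 14: - // r0:36,r1:Mul1,r2:12,r3:4
cycle 15: - // r0:36,r1:Mul1,r2:12,r3:4
cycle 16: - // r0:36,r1:Mul1,r2:12,r3:4
cycle 17: - // r0:36,r1:Mul1,r2:12,r3:4
cycle 18: CDB Mul1=432 // r0:36,r1:432,r2:12,r3:4

STATUS = VALUE 432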